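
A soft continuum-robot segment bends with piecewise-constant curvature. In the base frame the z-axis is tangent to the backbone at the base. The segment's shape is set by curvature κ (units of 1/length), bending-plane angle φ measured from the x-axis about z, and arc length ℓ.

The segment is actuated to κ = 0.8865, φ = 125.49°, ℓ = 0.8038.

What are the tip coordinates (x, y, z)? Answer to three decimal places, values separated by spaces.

θ = κ·ℓ = 0.8865 × 0.8038 = 0.71257 rad
ρ = (1 − cos θ)/κ = (1 − 0.75669)/0.8865 = 0.27447
z = sin θ / κ = 0.65378/0.8865 = 0.73748
x = ρ cos φ = 0.27447 × cos(125.49°) = -0.15934
y = ρ sin φ = 0.27447 × sin(125.49°) = 0.22348

-0.159 0.223 0.737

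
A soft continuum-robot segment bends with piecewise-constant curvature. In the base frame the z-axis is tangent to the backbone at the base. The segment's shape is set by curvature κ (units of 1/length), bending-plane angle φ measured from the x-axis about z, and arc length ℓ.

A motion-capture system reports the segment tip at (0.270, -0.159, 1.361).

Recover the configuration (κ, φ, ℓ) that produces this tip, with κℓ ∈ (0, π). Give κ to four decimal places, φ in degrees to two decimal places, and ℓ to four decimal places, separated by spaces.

0.3213 329.51 1.4086

ρ = √(x²+y²) = √(0.270² + -0.159²) = 0.31334
φ = atan2(y, x) mod 360° = atan2(-0.159, 0.270) = 329.5066°
|p|² = ρ² + z² = 0.31334² + 1.361² = 1.95050
κ = 2ρ / |p|² = 2×0.31334 / 1.95050 = 0.32129
θ = 2·atan2(ρ, z) = 2·atan2(0.31334, 1.361) = 0.45257 rad
ℓ = θ/κ = 0.45257/0.32129 = 1.40859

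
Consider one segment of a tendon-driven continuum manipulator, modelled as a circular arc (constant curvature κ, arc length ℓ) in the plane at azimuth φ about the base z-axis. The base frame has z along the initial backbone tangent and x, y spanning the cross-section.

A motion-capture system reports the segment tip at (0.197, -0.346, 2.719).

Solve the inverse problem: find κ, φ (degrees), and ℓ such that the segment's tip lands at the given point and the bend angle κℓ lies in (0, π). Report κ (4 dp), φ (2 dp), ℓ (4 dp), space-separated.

ρ = √(x²+y²) = √(0.197² + -0.346²) = 0.39815
φ = atan2(y, x) mod 360° = atan2(-0.346, 0.197) = 299.6556°
|p|² = ρ² + z² = 0.39815² + 2.719² = 7.55149
κ = 2ρ / |p|² = 2×0.39815 / 7.55149 = 0.10545
θ = 2·atan2(ρ, z) = 2·atan2(0.39815, 2.719) = 0.29080 rad
ℓ = θ/κ = 0.29080/0.10545 = 2.75770

0.1054 299.66 2.7577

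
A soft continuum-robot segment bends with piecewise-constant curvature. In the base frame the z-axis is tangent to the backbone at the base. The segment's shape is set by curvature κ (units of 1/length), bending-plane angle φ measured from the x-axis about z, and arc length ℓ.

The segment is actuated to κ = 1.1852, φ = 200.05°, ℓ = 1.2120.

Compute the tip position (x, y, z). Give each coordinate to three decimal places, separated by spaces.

θ = κ·ℓ = 1.1852 × 1.2120 = 1.43646 rad
ρ = (1 − cos θ)/κ = (1 − 0.13393)/1.1852 = 0.73074
z = sin θ / κ = 0.99099/1.1852 = 0.83614
x = ρ cos φ = 0.73074 × cos(200.05°) = -0.68645
y = ρ sin φ = 0.73074 × sin(200.05°) = -0.25053

-0.686 -0.251 0.836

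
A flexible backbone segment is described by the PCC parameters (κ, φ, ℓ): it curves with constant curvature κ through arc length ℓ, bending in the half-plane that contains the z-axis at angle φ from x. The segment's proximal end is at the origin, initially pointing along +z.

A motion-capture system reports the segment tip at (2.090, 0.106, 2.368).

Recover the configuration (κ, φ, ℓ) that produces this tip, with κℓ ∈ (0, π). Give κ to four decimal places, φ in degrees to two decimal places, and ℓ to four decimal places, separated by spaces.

ρ = √(x²+y²) = √(2.090² + 0.106²) = 2.09269
φ = atan2(y, x) mod 360° = atan2(0.106, 2.090) = 2.9034°
|p|² = ρ² + z² = 2.09269² + 2.368² = 9.98676
κ = 2ρ / |p|² = 2×2.09269 / 9.98676 = 0.41909
θ = 2·atan2(ρ, z) = 2·atan2(2.09269, 2.368) = 1.44751 rad
ℓ = θ/κ = 1.44751/0.41909 = 3.45392

0.4191 2.90 3.4539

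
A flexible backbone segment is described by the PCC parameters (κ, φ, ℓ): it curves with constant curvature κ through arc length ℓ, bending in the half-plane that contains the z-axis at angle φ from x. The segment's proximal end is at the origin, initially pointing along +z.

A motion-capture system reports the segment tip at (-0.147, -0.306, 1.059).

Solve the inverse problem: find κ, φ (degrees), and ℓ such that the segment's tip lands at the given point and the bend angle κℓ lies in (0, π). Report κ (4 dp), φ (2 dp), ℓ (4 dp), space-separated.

0.5490 244.34 1.1301

ρ = √(x²+y²) = √(-0.147² + -0.306²) = 0.33948
φ = atan2(y, x) mod 360° = atan2(-0.306, -0.147) = 244.3407°
|p|² = ρ² + z² = 0.33948² + 1.059² = 1.23673
κ = 2ρ / |p|² = 2×0.33948 / 1.23673 = 0.54899
θ = 2·atan2(ρ, z) = 2·atan2(0.33948, 1.059) = 0.62043 rad
ℓ = θ/κ = 0.62043/0.54899 = 1.13012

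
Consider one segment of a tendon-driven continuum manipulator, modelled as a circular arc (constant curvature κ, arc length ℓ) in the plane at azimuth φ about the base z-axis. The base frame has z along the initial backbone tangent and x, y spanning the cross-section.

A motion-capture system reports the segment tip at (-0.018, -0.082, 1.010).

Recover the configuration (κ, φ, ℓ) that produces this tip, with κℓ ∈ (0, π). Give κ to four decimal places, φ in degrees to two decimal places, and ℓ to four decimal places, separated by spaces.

0.1635 257.62 1.0146

ρ = √(x²+y²) = √(-0.018² + -0.082²) = 0.08395
φ = atan2(y, x) mod 360° = atan2(-0.082, -0.018) = 257.6192°
|p|² = ρ² + z² = 0.08395² + 1.010² = 1.02715
κ = 2ρ / |p|² = 2×0.08395 / 1.02715 = 0.16347
θ = 2·atan2(ρ, z) = 2·atan2(0.08395, 1.010) = 0.16586 rad
ℓ = θ/κ = 0.16586/0.16347 = 1.01465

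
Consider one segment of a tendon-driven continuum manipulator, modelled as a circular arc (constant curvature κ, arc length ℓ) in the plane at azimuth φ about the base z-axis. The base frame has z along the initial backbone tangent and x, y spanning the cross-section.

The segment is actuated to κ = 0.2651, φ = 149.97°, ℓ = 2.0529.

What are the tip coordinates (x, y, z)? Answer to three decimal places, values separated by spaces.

-0.472 0.273 1.953

θ = κ·ℓ = 0.2651 × 2.0529 = 0.54422 rad
ρ = (1 − cos θ)/κ = (1 − 0.85553)/0.2651 = 0.54497
z = sin θ / κ = 0.51775/0.2651 = 1.95305
x = ρ cos φ = 0.54497 × cos(149.97°) = -0.47181
y = ρ sin φ = 0.54497 × sin(149.97°) = 0.27273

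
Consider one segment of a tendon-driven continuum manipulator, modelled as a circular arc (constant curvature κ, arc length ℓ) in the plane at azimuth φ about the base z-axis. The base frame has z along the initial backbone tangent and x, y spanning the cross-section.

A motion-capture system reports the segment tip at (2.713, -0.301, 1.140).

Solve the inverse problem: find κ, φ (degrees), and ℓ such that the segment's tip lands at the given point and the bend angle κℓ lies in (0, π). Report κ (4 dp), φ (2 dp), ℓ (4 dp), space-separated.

ρ = √(x²+y²) = √(2.713² + -0.301²) = 2.72965
φ = atan2(y, x) mod 360° = atan2(-0.301, 2.713) = 353.6691°
|p|² = ρ² + z² = 2.72965² + 1.140² = 8.75057
κ = 2ρ / |p|² = 2×2.72965 / 8.75057 = 0.62388
θ = 2·atan2(ρ, z) = 2·atan2(2.72965, 1.140) = 2.35036 rad
ℓ = θ/κ = 2.35036/0.62388 = 3.76733

0.6239 353.67 3.7673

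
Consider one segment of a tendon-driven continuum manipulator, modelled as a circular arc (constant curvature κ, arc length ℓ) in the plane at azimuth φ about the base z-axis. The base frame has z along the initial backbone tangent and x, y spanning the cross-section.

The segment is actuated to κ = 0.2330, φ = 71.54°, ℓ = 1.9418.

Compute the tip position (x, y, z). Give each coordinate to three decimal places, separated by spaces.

θ = κ·ℓ = 0.2330 × 1.9418 = 0.45244 rad
ρ = (1 − cos θ)/κ = (1 − 0.89938)/0.2330 = 0.43183
z = sin θ / κ = 0.43716/0.2330 = 1.87623
x = ρ cos φ = 0.43183 × cos(71.54°) = 0.13674
y = ρ sin φ = 0.43183 × sin(71.54°) = 0.40961

0.137 0.410 1.876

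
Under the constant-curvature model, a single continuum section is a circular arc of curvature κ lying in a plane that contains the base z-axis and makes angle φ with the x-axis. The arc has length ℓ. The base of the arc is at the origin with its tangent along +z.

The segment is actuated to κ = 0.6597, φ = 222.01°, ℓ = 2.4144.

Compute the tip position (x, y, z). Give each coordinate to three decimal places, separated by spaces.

-1.151 -1.037 1.515

θ = κ·ℓ = 0.6597 × 2.4144 = 1.59278 rad
ρ = (1 − cos θ)/κ = (1 − -0.02198)/0.6597 = 1.54916
z = sin θ / κ = 0.99976/0.6597 = 1.51547
x = ρ cos φ = 1.54916 × cos(222.01°) = -1.15107
y = ρ sin φ = 1.54916 × sin(222.01°) = -1.03679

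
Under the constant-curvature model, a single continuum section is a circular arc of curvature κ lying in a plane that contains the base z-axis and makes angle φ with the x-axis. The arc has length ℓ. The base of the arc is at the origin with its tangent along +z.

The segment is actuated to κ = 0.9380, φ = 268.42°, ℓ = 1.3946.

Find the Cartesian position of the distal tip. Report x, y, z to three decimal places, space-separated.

θ = κ·ℓ = 0.9380 × 1.3946 = 1.30813 rad
ρ = (1 − cos θ)/κ = (1 − 0.25965)/0.9380 = 0.78928
z = sin θ / κ = 0.96570/0.9380 = 1.02953
x = ρ cos φ = 0.78928 × cos(268.42°) = -0.02176
y = ρ sin φ = 0.78928 × sin(268.42°) = -0.78898

-0.022 -0.789 1.030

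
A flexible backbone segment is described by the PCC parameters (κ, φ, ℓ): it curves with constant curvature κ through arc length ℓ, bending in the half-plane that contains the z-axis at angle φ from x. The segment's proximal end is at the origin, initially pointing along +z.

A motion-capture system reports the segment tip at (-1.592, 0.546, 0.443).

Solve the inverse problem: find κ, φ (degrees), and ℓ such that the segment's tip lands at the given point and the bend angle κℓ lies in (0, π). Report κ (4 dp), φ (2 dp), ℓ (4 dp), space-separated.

1.1113 161.07 2.3637

ρ = √(x²+y²) = √(-1.592² + 0.546²) = 1.68303
φ = atan2(y, x) mod 360° = atan2(0.546, -1.592) = 161.0698°
|p|² = ρ² + z² = 1.68303² + 0.443² = 3.02883
κ = 2ρ / |p|² = 2×1.68303 / 3.02883 = 1.11134
θ = 2·atan2(ρ, z) = 2·atan2(1.68303, 0.443) = 2.62684 rad
ℓ = θ/κ = 2.62684/1.11134 = 2.36367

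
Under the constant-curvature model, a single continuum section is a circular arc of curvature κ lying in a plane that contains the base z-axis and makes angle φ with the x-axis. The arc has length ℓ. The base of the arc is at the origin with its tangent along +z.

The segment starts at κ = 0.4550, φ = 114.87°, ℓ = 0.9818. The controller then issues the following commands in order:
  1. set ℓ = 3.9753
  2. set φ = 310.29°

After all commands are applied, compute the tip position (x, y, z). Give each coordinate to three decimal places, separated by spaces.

1.756 -2.072 2.136

initial: κ=0.4550, φ=114.87°, ℓ=0.9818
cmd 1: set ℓ=3.9753 → (κ,φ,ℓ)=(0.4550,114.87°,3.9753) → tip=(-1.1422,2.4640,2.1359)
cmd 2: set φ=310.29° → (κ,φ,ℓ)=(0.4550,310.29°,3.9753) → tip=(1.7562,-2.0716,2.1359)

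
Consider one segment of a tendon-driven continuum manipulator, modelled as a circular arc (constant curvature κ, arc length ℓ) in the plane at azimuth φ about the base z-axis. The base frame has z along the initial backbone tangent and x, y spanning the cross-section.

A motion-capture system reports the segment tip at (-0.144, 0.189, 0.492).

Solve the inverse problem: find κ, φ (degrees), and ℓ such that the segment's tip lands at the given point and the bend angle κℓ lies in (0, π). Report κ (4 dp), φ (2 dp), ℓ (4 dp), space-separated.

1.5919 127.30 0.5652

ρ = √(x²+y²) = √(-0.144² + 0.189²) = 0.23761
φ = atan2(y, x) mod 360° = atan2(0.189, -0.144) = 127.3039°
|p|² = ρ² + z² = 0.23761² + 0.492² = 0.29852
κ = 2ρ / |p|² = 2×0.23761 / 0.29852 = 1.59189
θ = 2·atan2(ρ, z) = 2·atan2(0.23761, 0.492) = 0.89981 rad
ℓ = θ/κ = 0.89981/1.59189 = 0.56525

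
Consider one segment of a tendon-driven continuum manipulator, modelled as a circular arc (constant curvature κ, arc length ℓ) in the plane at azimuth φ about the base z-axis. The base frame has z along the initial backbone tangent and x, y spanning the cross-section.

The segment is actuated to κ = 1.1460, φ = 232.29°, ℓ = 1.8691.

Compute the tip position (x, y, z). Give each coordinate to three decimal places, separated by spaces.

θ = κ·ℓ = 1.1460 × 1.8691 = 2.14199 rad
ρ = (1 − cos θ)/κ = (1 − -0.54064)/1.1460 = 1.34436
z = sin θ / κ = 0.84126/1.1460 = 0.73408
x = ρ cos φ = 1.34436 × cos(232.29°) = -0.82230
y = ρ sin φ = 1.34436 × sin(232.29°) = -1.06354

-0.822 -1.064 0.734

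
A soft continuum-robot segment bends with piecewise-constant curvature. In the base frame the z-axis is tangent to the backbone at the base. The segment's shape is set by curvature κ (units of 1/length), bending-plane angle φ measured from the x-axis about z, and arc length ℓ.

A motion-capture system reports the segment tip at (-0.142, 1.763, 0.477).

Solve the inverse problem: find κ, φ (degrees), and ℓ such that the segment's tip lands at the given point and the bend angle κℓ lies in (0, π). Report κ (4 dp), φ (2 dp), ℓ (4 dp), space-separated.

1.0541 94.60 2.4805

ρ = √(x²+y²) = √(-0.142² + 1.763²) = 1.76871
φ = atan2(y, x) mod 360° = atan2(1.763, -0.142) = 94.6049°
|p|² = ρ² + z² = 1.76871² + 0.477² = 3.35586
κ = 2ρ / |p|² = 2×1.76871 / 3.35586 = 1.05410
θ = 2·atan2(ρ, z) = 2·atan2(1.76871, 0.477) = 2.61475 rad
ℓ = θ/κ = 2.61475/1.05410 = 2.48055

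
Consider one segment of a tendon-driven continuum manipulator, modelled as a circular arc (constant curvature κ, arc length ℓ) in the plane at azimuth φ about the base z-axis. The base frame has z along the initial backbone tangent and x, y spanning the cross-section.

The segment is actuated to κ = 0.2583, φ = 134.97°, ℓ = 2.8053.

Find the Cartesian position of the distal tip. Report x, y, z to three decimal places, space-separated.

-0.687 0.688 2.566

θ = κ·ℓ = 0.2583 × 2.8053 = 0.72461 rad
ρ = (1 − cos θ)/κ = (1 − 0.74876)/0.2583 = 0.97267
z = sin θ / κ = 0.66284/0.2583 = 2.56617
x = ρ cos φ = 0.97267 × cos(134.97°) = -0.68742
y = ρ sin φ = 0.97267 × sin(134.97°) = 0.68814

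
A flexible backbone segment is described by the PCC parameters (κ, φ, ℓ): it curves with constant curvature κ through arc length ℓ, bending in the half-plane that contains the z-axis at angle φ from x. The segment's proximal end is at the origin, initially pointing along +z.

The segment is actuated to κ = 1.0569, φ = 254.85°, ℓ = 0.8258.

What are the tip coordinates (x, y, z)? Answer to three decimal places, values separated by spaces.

θ = κ·ℓ = 1.0569 × 0.8258 = 0.87279 rad
ρ = (1 − cos θ)/κ = (1 − 0.64269)/1.0569 = 0.33807
z = sin θ / κ = 0.76612/1.0569 = 0.72488
x = ρ cos φ = 0.33807 × cos(254.85°) = -0.08835
y = ρ sin φ = 0.33807 × sin(254.85°) = -0.32632

-0.088 -0.326 0.725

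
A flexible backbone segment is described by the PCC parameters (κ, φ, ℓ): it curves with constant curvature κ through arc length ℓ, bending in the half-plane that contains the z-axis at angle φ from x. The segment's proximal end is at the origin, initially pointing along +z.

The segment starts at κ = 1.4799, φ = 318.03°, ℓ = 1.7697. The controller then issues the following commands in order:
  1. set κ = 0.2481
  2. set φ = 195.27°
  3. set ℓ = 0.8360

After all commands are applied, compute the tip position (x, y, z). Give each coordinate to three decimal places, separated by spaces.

initial: κ=1.4799, φ=318.03°, ℓ=1.7697
cmd 1: set κ=0.2481 → (κ,φ,ℓ)=(0.2481,318.03°,1.7697) → tip=(0.2842,-0.2557,1.7134)
cmd 2: set φ=195.27° → (κ,φ,ℓ)=(0.2481,195.27°,1.7697) → tip=(-0.3688,-0.1007,1.7134)
cmd 3: set ℓ=0.8360 → (κ,φ,ℓ)=(0.2481,195.27°,0.8360) → tip=(-0.0833,-0.0228,0.8300)

-0.083 -0.023 0.830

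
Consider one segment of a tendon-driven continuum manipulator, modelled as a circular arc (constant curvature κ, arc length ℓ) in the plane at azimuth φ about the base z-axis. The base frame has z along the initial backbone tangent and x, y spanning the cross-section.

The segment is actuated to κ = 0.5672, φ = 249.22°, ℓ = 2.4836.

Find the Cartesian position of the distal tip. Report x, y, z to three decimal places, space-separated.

-0.525 -1.382 1.740

θ = κ·ℓ = 0.5672 × 2.4836 = 1.40870 rad
ρ = (1 − cos θ)/κ = (1 − 0.16139)/0.5672 = 1.47851
z = sin θ / κ = 0.98689/0.5672 = 1.73993
x = ρ cos φ = 1.47851 × cos(249.22°) = -0.52455
y = ρ sin φ = 1.47851 × sin(249.22°) = -1.38233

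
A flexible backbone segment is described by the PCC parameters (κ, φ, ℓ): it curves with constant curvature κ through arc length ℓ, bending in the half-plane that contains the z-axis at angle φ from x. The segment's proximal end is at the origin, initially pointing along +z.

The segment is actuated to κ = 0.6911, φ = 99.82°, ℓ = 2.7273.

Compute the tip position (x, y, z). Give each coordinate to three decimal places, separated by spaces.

-0.323 1.866 1.376

θ = κ·ℓ = 0.6911 × 2.7273 = 1.88484 rad
ρ = (1 − cos θ)/κ = (1 − -0.30890)/0.6911 = 1.89394
z = sin θ / κ = 0.95109/0.6911 = 1.37620
x = ρ cos φ = 1.89394 × cos(99.82°) = -0.32302
y = ρ sin φ = 1.89394 × sin(99.82°) = 1.86619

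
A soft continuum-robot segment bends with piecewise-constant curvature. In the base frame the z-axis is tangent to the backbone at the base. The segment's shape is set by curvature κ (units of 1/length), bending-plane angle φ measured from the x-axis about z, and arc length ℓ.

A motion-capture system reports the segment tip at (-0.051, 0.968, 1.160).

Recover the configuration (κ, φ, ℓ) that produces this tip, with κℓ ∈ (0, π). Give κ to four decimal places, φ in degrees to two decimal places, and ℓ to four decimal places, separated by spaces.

0.8484 93.02 1.6411

ρ = √(x²+y²) = √(-0.051² + 0.968²) = 0.96934
φ = atan2(y, x) mod 360° = atan2(0.968, -0.051) = 93.0159°
|p|² = ρ² + z² = 0.96934² + 1.160² = 2.28523
κ = 2ρ / |p|² = 2×0.96934 / 2.28523 = 0.84836
θ = 2·atan2(ρ, z) = 2·atan2(0.96934, 1.160) = 1.39220 rad
ℓ = θ/κ = 1.39220/0.84836 = 1.64105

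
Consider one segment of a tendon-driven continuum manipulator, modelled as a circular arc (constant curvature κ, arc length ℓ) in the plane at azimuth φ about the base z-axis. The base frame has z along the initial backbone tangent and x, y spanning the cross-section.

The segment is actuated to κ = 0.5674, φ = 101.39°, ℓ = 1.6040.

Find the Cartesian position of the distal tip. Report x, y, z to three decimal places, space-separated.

-0.134 0.667 1.392

θ = κ·ℓ = 0.5674 × 1.6040 = 0.91011 rad
ρ = (1 − cos θ)/κ = (1 − 0.61366)/0.5674 = 0.68090
z = sin θ / κ = 0.78957/0.5674 = 1.39156
x = ρ cos φ = 0.68090 × cos(101.39°) = -0.13447
y = ρ sin φ = 0.68090 × sin(101.39°) = 0.66749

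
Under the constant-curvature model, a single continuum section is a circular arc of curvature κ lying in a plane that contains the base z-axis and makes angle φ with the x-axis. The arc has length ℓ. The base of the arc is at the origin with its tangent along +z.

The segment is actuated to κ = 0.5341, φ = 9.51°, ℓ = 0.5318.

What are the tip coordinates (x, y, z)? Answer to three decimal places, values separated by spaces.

0.074 0.012 0.525

θ = κ·ℓ = 0.5341 × 0.5318 = 0.28403 rad
ρ = (1 − cos θ)/κ = (1 − 0.95993)/0.5341 = 0.07502
z = sin θ / κ = 0.28023/0.5341 = 0.52468
x = ρ cos φ = 0.07502 × cos(9.51°) = 0.07399
y = ρ sin φ = 0.07502 × sin(9.51°) = 0.01239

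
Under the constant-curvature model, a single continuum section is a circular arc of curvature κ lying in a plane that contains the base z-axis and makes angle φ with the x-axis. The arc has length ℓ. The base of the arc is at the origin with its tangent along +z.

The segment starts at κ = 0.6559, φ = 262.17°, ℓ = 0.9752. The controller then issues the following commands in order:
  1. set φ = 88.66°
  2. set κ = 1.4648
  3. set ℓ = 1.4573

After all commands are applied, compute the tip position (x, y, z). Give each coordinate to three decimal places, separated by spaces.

0.024 1.047 0.577

initial: κ=0.6559, φ=262.17°, ℓ=0.9752
cmd 1: set φ=88.66° → (κ,φ,ℓ)=(0.6559,88.66°,0.9752) → tip=(0.0070,0.3013,0.9100)
cmd 2: set κ=1.4648 → (κ,φ,ℓ)=(1.4648,88.66°,0.9752) → tip=(0.0137,0.5857,0.6758)
cmd 3: set ℓ=1.4573 → (κ,φ,ℓ)=(1.4648,88.66°,1.4573) → tip=(0.0245,1.0473,0.5770)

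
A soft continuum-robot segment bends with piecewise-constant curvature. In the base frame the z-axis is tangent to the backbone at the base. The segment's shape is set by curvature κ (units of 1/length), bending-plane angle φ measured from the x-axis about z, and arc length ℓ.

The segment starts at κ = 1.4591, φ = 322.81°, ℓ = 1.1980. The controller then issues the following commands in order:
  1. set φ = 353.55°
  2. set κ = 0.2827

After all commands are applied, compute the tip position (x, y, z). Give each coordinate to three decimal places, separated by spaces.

0.200 -0.023 1.175

initial: κ=1.4591, φ=322.81°, ℓ=1.1980
cmd 1: set φ=353.55° → (κ,φ,ℓ)=(1.4591,353.55°,1.1980) → tip=(0.8011,-0.0906,0.6746)
cmd 2: set κ=0.2827 → (κ,φ,ℓ)=(0.2827,353.55°,1.1980) → tip=(0.1997,-0.0226,1.1752)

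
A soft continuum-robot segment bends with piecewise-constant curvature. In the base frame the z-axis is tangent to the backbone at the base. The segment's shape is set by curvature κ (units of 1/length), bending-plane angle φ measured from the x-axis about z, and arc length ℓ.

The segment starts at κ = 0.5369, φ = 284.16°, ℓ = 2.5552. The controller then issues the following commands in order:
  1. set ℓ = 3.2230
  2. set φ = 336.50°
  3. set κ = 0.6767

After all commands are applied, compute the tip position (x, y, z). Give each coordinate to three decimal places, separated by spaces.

initial: κ=0.5369, φ=284.16°, ℓ=2.5552
cmd 1: set ℓ=3.2230 → (κ,φ,ℓ)=(0.5369,284.16°,3.2230) → tip=(0.5281,-2.0930,1.8389)
cmd 2: set φ=336.50° → (κ,φ,ℓ)=(0.5369,336.50°,3.2230) → tip=(1.9796,-0.8607,1.8389)
cmd 3: set κ=0.6767 → (κ,φ,ℓ)=(0.6767,336.50°,3.2230) → tip=(2.1318,-0.9269,1.2111)

2.132 -0.927 1.211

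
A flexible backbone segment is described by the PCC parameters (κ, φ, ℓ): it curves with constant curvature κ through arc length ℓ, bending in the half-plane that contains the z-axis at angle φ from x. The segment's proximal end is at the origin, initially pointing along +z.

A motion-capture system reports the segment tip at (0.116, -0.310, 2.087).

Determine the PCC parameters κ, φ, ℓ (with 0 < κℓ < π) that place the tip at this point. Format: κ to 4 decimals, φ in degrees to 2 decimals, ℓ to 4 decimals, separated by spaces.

0.1483 290.52 2.1218

ρ = √(x²+y²) = √(0.116² + -0.310²) = 0.33099
φ = atan2(y, x) mod 360° = atan2(-0.310, 0.116) = 290.5155°
|p|² = ρ² + z² = 0.33099² + 2.087² = 4.46513
κ = 2ρ / |p|² = 2×0.33099 / 4.46513 = 0.14826
θ = 2·atan2(ρ, z) = 2·atan2(0.33099, 2.087) = 0.31457 rad
ℓ = θ/κ = 0.31457/0.14826 = 2.12182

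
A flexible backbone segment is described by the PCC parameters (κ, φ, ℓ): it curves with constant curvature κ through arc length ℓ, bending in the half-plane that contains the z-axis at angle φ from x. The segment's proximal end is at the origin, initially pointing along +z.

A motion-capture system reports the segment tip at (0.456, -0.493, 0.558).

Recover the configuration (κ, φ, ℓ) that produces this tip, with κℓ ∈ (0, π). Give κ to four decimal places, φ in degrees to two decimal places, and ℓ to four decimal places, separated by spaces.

1.7618 312.77 0.9961

ρ = √(x²+y²) = √(0.456² + -0.493²) = 0.67155
φ = atan2(y, x) mod 360° = atan2(-0.493, 0.456) = 312.7673°
|p|² = ρ² + z² = 0.67155² + 0.558² = 0.76235
κ = 2ρ / |p|² = 2×0.67155 / 0.76235 = 1.76180
θ = 2·atan2(ρ, z) = 2·atan2(0.67155, 0.558) = 1.75498 rad
ℓ = θ/κ = 1.75498/1.76180 = 0.99613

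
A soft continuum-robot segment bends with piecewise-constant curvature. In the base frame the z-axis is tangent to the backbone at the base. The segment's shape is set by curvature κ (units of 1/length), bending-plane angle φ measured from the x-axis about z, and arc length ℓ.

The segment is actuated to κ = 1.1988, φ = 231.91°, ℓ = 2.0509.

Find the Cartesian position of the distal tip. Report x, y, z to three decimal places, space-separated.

-0.914 -1.166 0.526

θ = κ·ℓ = 1.1988 × 2.0509 = 2.45862 rad
ρ = (1 − cos θ)/κ = (1 − -0.77570)/1.1988 = 1.48123
z = sin θ / κ = 0.63110/1.1988 = 0.52645
x = ρ cos φ = 1.48123 × cos(231.91°) = -0.91377
y = ρ sin φ = 1.48123 × sin(231.91°) = -1.16579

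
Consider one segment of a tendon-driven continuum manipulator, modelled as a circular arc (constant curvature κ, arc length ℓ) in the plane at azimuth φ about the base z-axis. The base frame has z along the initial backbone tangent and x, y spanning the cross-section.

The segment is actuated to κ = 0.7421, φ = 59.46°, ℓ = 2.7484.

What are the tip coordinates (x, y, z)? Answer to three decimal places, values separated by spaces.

0.994 1.685 1.202

θ = κ·ℓ = 0.7421 × 2.7484 = 2.03959 rad
ρ = (1 − cos θ)/κ = (1 − -0.45181)/0.7421 = 1.95635
z = sin θ / κ = 0.89212/0.7421 = 1.20215
x = ρ cos φ = 1.95635 × cos(59.46°) = 0.99410
y = ρ sin φ = 1.95635 × sin(59.46°) = 1.68496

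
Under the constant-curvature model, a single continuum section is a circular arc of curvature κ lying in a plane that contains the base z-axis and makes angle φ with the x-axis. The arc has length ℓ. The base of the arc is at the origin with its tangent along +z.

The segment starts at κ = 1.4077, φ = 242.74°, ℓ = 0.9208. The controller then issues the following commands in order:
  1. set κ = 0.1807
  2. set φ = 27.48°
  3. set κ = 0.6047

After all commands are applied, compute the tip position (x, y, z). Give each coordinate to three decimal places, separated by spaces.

initial: κ=1.4077, φ=242.74°, ℓ=0.9208
cmd 1: set κ=0.1807 → (κ,φ,ℓ)=(0.1807,242.74°,0.9208) → tip=(-0.0350,-0.0679,0.9166)
cmd 2: set φ=27.48° → (κ,φ,ℓ)=(0.1807,27.48°,0.9208) → tip=(0.0678,0.0353,0.9166)
cmd 3: set κ=0.6047 → (κ,φ,ℓ)=(0.6047,27.48°,0.9208) → tip=(0.2216,0.1153,0.8740)

0.222 0.115 0.874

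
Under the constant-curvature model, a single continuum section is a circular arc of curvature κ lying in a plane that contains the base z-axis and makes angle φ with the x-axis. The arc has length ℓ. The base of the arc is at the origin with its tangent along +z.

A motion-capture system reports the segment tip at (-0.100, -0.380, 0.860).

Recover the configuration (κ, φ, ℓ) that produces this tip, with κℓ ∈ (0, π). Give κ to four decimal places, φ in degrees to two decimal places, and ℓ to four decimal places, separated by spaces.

0.8791 255.26 0.9751

ρ = √(x²+y²) = √(-0.100² + -0.380²) = 0.39294
φ = atan2(y, x) mod 360° = atan2(-0.380, -0.100) = 255.2564°
|p|² = ρ² + z² = 0.39294² + 0.860² = 0.89400
κ = 2ρ / |p|² = 2×0.39294 / 0.89400 = 0.87906
θ = 2·atan2(ρ, z) = 2·atan2(0.39294, 0.860) = 0.85716 rad
ℓ = θ/κ = 0.85716/0.87906 = 0.97509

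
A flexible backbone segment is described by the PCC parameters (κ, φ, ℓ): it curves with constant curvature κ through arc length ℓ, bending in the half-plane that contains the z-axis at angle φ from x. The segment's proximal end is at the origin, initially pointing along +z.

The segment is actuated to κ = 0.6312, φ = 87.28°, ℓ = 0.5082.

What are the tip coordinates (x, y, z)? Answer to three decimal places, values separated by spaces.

θ = κ·ℓ = 0.6312 × 0.5082 = 0.32078 rad
ρ = (1 − cos θ)/κ = (1 − 0.94899)/0.6312 = 0.08081
z = sin θ / κ = 0.31530/0.6312 = 0.49953
x = ρ cos φ = 0.08081 × cos(87.28°) = 0.00383
y = ρ sin φ = 0.08081 × sin(87.28°) = 0.08072

0.004 0.081 0.500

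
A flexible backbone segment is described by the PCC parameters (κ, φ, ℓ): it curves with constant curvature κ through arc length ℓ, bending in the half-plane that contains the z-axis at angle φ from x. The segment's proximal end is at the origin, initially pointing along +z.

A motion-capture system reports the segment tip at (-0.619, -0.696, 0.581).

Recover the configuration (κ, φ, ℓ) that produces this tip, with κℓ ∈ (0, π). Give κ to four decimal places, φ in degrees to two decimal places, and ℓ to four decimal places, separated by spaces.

ρ = √(x²+y²) = √(-0.619² + -0.696²) = 0.93144
φ = atan2(y, x) mod 360° = atan2(-0.696, -0.619) = 228.3511°
|p|² = ρ² + z² = 0.93144² + 0.581² = 1.20514
κ = 2ρ / |p|² = 2×0.93144 / 1.20514 = 1.54578
θ = 2·atan2(ρ, z) = 2·atan2(0.93144, 0.581) = 2.02617 rad
ℓ = θ/κ = 2.02617/1.54578 = 1.31078

1.5458 228.35 1.3108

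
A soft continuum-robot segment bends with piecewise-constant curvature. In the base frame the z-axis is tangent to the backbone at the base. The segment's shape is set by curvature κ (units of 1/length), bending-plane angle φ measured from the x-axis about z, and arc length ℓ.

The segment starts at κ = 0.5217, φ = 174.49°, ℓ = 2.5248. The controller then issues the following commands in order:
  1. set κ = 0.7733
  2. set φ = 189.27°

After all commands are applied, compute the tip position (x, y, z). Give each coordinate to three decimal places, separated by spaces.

initial: κ=0.5217, φ=174.49°, ℓ=2.5248
cmd 1: set κ=0.7733 → (κ,φ,ℓ)=(0.7733,174.49°,2.5248) → tip=(-1.7666,0.1704,1.2001)
cmd 2: set φ=189.27° → (κ,φ,ℓ)=(0.7733,189.27°,2.5248) → tip=(-1.7516,-0.2859,1.2001)

-1.752 -0.286 1.200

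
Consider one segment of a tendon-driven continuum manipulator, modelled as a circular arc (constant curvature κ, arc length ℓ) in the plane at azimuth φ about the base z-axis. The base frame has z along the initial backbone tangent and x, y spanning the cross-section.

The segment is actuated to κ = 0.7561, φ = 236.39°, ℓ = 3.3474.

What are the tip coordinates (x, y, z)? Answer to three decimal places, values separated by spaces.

-1.332 -2.004 0.758

θ = κ·ℓ = 0.7561 × 3.3474 = 2.53097 rad
ρ = (1 − cos θ)/κ = (1 − -0.81929)/0.7561 = 2.40615
z = sin θ / κ = 0.57338/0.7561 = 0.75834
x = ρ cos φ = 2.40615 × cos(236.39°) = -1.33189
y = ρ sin φ = 2.40615 × sin(236.39°) = -2.00390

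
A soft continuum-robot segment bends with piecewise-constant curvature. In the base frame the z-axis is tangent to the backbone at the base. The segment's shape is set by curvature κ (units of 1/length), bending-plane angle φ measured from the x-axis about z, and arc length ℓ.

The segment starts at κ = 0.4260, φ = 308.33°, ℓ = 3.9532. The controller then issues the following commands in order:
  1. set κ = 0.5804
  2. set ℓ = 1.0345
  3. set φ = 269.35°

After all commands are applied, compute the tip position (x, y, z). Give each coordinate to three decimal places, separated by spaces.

initial: κ=0.4260, φ=308.33°, ℓ=3.9532
cmd 1: set κ=0.5804 → (κ,φ,ℓ)=(0.5804,308.33°,3.9532) → tip=(1.7761,-2.2465,1.2912)
cmd 2: set ℓ=1.0345 → (κ,φ,ℓ)=(0.5804,308.33°,1.0345) → tip=(0.1869,-0.2364,0.9735)
cmd 3: set φ=269.35° → (κ,φ,ℓ)=(0.5804,269.35°,1.0345) → tip=(-0.0034,-0.3013,0.9735)

-0.003 -0.301 0.973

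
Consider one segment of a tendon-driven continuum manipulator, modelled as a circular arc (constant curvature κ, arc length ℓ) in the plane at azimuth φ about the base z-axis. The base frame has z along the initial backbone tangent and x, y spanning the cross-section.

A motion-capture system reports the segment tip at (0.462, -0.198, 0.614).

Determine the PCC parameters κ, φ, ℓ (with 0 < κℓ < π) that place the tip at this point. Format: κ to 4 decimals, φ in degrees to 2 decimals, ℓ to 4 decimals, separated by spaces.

ρ = √(x²+y²) = √(0.462² + -0.198²) = 0.50264
φ = atan2(y, x) mod 360° = atan2(-0.198, 0.462) = 336.8014°
|p|² = ρ² + z² = 0.50264² + 0.614² = 0.62964
κ = 2ρ / |p|² = 2×0.50264 / 0.62964 = 1.59659
θ = 2·atan2(ρ, z) = 2·atan2(0.50264, 0.614) = 1.37200 rad
ℓ = θ/κ = 1.37200/1.59659 = 0.85933

1.5966 336.80 0.8593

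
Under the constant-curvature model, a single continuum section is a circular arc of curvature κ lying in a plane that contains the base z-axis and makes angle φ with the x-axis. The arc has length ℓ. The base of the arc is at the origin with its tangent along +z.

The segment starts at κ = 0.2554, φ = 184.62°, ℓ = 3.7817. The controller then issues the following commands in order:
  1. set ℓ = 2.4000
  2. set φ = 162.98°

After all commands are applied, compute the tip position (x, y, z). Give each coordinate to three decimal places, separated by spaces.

initial: κ=0.2554, φ=184.62°, ℓ=3.7817
cmd 1: set ℓ=2.4000 → (κ,φ,ℓ)=(0.2554,184.62°,2.4000) → tip=(-0.7105,-0.0574,2.2525)
cmd 2: set φ=162.98° → (κ,φ,ℓ)=(0.2554,162.98°,2.4000) → tip=(-0.6816,0.2086,2.2525)

-0.682 0.209 2.253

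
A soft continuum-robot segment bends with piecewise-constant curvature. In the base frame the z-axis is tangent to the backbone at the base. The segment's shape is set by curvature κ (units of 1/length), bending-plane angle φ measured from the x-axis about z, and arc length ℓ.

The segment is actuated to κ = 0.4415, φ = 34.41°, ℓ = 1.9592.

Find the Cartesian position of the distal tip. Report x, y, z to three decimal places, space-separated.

θ = κ·ℓ = 0.4415 × 1.9592 = 0.86499 rad
ρ = (1 − cos θ)/κ = (1 − 0.64865)/0.4415 = 0.79581
z = sin θ / κ = 0.76109/0.4415 = 1.72387
x = ρ cos φ = 0.79581 × cos(34.41°) = 0.65655
y = ρ sin φ = 0.79581 × sin(34.41°) = 0.44972

0.657 0.450 1.724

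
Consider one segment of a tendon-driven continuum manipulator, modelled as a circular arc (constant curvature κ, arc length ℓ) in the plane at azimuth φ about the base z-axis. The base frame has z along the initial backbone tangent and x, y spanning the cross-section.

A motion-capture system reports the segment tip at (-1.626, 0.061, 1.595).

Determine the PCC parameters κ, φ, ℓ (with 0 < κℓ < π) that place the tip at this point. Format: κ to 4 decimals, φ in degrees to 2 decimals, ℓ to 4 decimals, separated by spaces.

ρ = √(x²+y²) = √(-1.626² + 0.061²) = 1.62714
φ = atan2(y, x) mod 360° = atan2(0.061, -1.626) = 177.8515°
|p|² = ρ² + z² = 1.62714² + 1.595² = 5.19162
κ = 2ρ / |p|² = 2×1.62714 / 5.19162 = 0.62683
θ = 2·atan2(ρ, z) = 2·atan2(1.62714, 1.595) = 1.59075 rad
ℓ = θ/κ = 1.59075/0.62683 = 2.53775

0.6268 177.85 2.5377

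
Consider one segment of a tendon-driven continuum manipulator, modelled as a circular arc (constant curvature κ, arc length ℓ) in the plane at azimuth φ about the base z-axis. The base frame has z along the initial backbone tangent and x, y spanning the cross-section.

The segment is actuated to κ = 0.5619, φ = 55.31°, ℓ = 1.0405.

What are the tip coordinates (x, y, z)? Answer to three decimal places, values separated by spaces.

θ = κ·ℓ = 0.5619 × 1.0405 = 0.58466 rad
ρ = (1 − cos θ)/κ = (1 − 0.83390)/0.5619 = 0.29560
z = sin θ / κ = 0.55191/0.5619 = 0.98223
x = ρ cos φ = 0.29560 × cos(55.31°) = 0.16824
y = ρ sin φ = 0.29560 × sin(55.31°) = 0.24306

0.168 0.243 0.982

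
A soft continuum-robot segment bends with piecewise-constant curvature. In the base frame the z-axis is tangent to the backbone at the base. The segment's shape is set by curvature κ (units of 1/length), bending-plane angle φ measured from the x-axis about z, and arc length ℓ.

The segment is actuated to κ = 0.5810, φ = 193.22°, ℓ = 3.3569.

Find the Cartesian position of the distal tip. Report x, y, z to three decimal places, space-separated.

-2.296 -0.539 1.599

θ = κ·ℓ = 0.5810 × 3.3569 = 1.95036 rad
ρ = (1 − cos θ)/κ = (1 − -0.37051)/0.5810 = 2.35889
z = sin θ / κ = 0.92883/0.5810 = 1.59867
x = ρ cos φ = 2.35889 × cos(193.22°) = -2.29638
y = ρ sin φ = 2.35889 × sin(193.22°) = -0.53946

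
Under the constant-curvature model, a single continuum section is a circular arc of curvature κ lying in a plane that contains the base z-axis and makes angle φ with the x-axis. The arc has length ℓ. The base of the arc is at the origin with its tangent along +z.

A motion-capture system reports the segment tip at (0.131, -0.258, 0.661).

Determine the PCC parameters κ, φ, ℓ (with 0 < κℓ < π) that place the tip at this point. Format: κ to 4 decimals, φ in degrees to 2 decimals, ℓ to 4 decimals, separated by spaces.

ρ = √(x²+y²) = √(0.131² + -0.258²) = 0.28935
φ = atan2(y, x) mod 360° = atan2(-0.258, 0.131) = 296.9193°
|p|² = ρ² + z² = 0.28935² + 0.661² = 0.52065
κ = 2ρ / |p|² = 2×0.28935 / 0.52065 = 1.11151
θ = 2·atan2(ρ, z) = 2·atan2(0.28935, 0.661) = 0.82524 rad
ℓ = θ/κ = 0.82524/1.11151 = 0.74245

1.1115 296.92 0.7424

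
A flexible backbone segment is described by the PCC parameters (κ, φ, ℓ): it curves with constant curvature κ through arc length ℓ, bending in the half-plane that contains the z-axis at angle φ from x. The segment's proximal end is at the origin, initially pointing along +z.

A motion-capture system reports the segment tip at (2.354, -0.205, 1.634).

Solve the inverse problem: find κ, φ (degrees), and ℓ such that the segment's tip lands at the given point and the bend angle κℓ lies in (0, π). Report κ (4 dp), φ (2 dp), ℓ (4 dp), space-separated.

0.5726 355.02 3.3733

ρ = √(x²+y²) = √(2.354² + -0.205²) = 2.36291
φ = atan2(y, x) mod 360° = atan2(-0.205, 2.354) = 355.0229°
|p|² = ρ² + z² = 2.36291² + 1.634² = 8.25330
κ = 2ρ / |p|² = 2×2.36291 / 8.25330 = 0.57260
θ = 2·atan2(ρ, z) = 2·atan2(2.36291, 1.634) = 1.93157 rad
ℓ = θ/κ = 1.93157/0.57260 = 3.37334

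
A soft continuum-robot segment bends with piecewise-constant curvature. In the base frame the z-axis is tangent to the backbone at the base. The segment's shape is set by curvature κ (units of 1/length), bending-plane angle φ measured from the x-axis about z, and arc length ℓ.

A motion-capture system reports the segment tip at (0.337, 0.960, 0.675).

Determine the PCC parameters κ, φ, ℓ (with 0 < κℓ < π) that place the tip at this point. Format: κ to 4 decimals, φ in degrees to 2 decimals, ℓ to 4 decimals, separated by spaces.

1.3650 70.66 1.4433

ρ = √(x²+y²) = √(0.337² + 0.960²) = 1.01743
φ = atan2(y, x) mod 360° = atan2(0.960, 0.337) = 70.6568°
|p|² = ρ² + z² = 1.01743² + 0.675² = 1.49079
κ = 2ρ / |p|² = 2×1.01743 / 1.49079 = 1.36495
θ = 2·atan2(ρ, z) = 2·atan2(1.01743, 0.675) = 1.97007 rad
ℓ = θ/κ = 1.97007/1.36495 = 1.44332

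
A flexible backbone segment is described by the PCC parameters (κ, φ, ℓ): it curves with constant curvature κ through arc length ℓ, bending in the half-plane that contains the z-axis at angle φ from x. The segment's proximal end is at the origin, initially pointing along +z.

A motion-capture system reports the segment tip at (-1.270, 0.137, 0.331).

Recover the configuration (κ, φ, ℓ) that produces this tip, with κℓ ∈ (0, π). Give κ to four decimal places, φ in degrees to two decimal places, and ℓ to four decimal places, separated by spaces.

1.4672 173.84 1.7956

ρ = √(x²+y²) = √(-1.270² + 0.137²) = 1.27737
φ = atan2(y, x) mod 360° = atan2(0.137, -1.270) = 173.8431°
|p|² = ρ² + z² = 1.27737² + 0.331² = 1.74123
κ = 2ρ / |p|² = 2×1.27737 / 1.74123 = 1.46720
θ = 2·atan2(ρ, z) = 2·atan2(1.27737, 0.331) = 2.63449 rad
ℓ = θ/κ = 2.63449/1.46720 = 1.79559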